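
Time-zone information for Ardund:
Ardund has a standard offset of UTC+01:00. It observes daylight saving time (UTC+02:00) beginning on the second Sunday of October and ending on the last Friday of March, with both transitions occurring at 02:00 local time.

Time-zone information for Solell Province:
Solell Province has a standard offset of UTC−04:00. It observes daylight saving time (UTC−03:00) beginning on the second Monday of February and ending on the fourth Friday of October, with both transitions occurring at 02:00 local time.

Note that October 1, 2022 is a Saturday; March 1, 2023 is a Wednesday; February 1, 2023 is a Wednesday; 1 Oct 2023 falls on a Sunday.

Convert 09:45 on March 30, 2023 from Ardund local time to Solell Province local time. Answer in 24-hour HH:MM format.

1 October 2022 is a Saturday, so the first Sunday is October 2 and the second is October 9.
1 March 2023 is a Wednesday, so Fridays fall on 3, 10, 17, 24, 31; the last is March 31.
March 30, 2023 lies within the daylight-saving period (9 October 2022 – 31 March 2023), so Ardund is on daylight time, UTC+02:00.
09:45 Ardund − 2h = 07:45 UTC.
1 February 2023 is a Wednesday, so the first Monday is February 6 and the second is February 13.
1 October 2023 is a Sunday, so the first Friday is October 6 and the fourth is October 27.
At the standard offset (UTC−04:00), 07:45 UTC − 4h = 03:45 Solell Province standard time.
Daylight saving runs 13 February – 27 October; the standard-time date in Solell Province, March 30, 2023, is inside that window, so Solell Province is at UTC−03:00.
07:45 UTC − 3h = 04:45 Solell Province.

04:45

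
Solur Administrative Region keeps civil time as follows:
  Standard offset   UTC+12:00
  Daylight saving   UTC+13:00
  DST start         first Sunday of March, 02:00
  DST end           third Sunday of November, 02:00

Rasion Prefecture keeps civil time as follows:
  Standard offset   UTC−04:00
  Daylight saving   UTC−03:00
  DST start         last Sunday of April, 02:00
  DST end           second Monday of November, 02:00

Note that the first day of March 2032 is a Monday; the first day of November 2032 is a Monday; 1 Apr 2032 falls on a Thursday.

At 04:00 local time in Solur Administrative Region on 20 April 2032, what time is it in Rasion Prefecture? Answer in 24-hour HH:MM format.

11:00

1 March 2032 is a Monday, so the first Sunday is March 7.
1 November 2032 is a Monday, so the first Sunday is November 7 and the third is November 21.
20 April 2032 lies within the daylight-saving period (7 March – 21 November), so Solur Administrative Region is on daylight time, UTC+13:00.
04:00 Solur Administrative Region − 13h = 15:00 UTC (rolling into the previous day, 19 April 2032).
1 April 2032 is a Thursday, so Sundays fall on 4, 11, 18, 25; the last is April 25.
1 November 2032 is a Monday, so the first Monday is November 1 and the second is November 8.
At the standard offset (UTC−04:00), 15:00 UTC − 4h = 11:00 Rasion Prefecture standard time.
The standard-time date in Rasion Prefecture, 19 April 2032, does not fall between 25 April and 8 November, so daylight saving is not in effect and Rasion Prefecture is at UTC−04:00.
15:00 UTC − 4h = 11:00 Rasion Prefecture.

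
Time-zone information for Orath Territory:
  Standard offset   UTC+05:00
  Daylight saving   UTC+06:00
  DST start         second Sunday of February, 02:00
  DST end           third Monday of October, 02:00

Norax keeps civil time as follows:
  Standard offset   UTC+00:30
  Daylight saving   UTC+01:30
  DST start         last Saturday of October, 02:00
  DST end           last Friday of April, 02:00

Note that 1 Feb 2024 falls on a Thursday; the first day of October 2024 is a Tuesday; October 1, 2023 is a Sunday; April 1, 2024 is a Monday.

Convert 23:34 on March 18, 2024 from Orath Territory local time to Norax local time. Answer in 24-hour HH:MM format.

1 February 2024 is a Thursday, so the first Sunday is February 4 and the second is February 11.
1 October 2024 is a Tuesday, so the first Monday is October 7 and the third is October 21.
March 18, 2024 lies within the daylight-saving period (11 February – 21 October), so Orath Territory is on daylight time, UTC+06:00.
23:34 Orath Territory − 6h = 17:34 UTC.
1 October 2023 is a Sunday, so Saturdays fall on 7, 14, 21, 28; the last is October 28.
1 April 2024 is a Monday, so Fridays fall on 5, 12, 19, 26; the last is April 26.
At the standard offset (UTC+00:30), 17:34 UTC + 0h30m = 18:04 Norax standard time.
Daylight saving runs 28 October 2023 – 26 April 2024; the standard-time date in Norax, March 18, 2024, is inside that window, so Norax is at UTC+01:30.
17:34 UTC + 1h30m = 19:04 Norax.

19:04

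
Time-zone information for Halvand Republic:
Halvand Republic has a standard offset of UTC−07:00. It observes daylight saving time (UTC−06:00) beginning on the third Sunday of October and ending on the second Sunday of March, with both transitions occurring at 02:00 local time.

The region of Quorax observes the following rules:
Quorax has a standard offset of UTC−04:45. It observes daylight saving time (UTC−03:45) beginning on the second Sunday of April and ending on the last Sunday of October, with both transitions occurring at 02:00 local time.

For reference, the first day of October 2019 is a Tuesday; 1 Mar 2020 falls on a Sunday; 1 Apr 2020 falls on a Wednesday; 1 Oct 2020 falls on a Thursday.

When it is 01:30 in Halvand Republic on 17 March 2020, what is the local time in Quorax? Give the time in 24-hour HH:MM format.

03:45

1 October 2019 is a Tuesday, so the first Sunday is October 6 and the third is October 20.
1 March 2020 is a Sunday, so the first Sunday is March 1 and the second is March 8.
17 March 2020 is outside the daylight-saving period (20 October 2019 – 8 March 2020), so Halvand Republic is on standard time, UTC−07:00.
01:30 Halvand Republic + 7h = 08:30 UTC.
1 April 2020 is a Wednesday, so the first Sunday is April 5 and the second is April 12.
1 October 2020 is a Thursday, so Sundays fall on 4, 11, 18, 25; the last is October 25.
At the standard offset (UTC−04:45), 08:30 UTC − 4h45m = 03:45 Quorax standard time.
The standard-time date in Quorax, 17 March 2020, is outside the daylight-saving period (12 April – 25 October), so Quorax is on standard time, UTC−04:45.
08:30 UTC − 4h45m = 03:45 Quorax.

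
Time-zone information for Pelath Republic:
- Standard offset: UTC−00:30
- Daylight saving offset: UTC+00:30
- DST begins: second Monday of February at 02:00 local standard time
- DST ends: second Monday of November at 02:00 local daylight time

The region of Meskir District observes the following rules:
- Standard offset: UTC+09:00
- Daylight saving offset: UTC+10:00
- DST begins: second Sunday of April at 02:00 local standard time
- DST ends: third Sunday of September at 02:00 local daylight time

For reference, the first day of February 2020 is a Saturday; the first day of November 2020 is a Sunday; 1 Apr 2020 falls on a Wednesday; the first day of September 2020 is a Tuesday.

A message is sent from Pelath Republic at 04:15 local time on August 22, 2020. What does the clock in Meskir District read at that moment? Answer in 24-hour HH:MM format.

1 February 2020 is a Saturday, so the first Monday is February 3 and the second is February 10.
1 November 2020 is a Sunday, so the first Monday is November 2 and the second is November 9.
August 22, 2020 lies within the daylight-saving period (10 February – 9 November), so Pelath Republic is on daylight time, UTC+00:30.
04:15 Pelath Republic − 0h30m = 03:45 UTC.
1 April 2020 is a Wednesday, so the first Sunday is April 5 and the second is April 12.
1 September 2020 is a Tuesday, so the first Sunday is September 6 and the third is September 20.
At the standard offset (UTC+09:00), 03:45 UTC + 9h = 12:45 Meskir District standard time.
Daylight saving runs 12 April – 20 September; the standard-time date in Meskir District, August 22, 2020, is inside that window, so Meskir District is at UTC+10:00.
03:45 UTC + 10h = 13:45 Meskir District.

13:45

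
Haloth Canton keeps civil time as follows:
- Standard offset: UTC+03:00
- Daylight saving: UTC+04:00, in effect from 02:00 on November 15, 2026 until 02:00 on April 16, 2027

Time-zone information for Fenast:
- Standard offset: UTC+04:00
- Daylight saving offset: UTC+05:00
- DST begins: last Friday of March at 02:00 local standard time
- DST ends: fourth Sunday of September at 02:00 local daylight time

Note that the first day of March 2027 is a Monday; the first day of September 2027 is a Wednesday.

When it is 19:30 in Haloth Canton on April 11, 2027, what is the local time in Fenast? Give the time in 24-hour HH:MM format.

April 11, 2027 falls between 15 November 2026 and 16 April 2027, so daylight saving is in effect and Haloth Canton is at UTC+04:00.
19:30 Haloth Canton − 4h = 15:30 UTC.
1 March 2027 is a Monday, so Fridays fall on 5, 12, 19, 26; the last is March 26.
1 September 2027 is a Wednesday, so the first Sunday is September 5 and the fourth is September 26.
At the standard offset (UTC+04:00), 15:30 UTC + 4h = 19:30 Fenast standard time.
The standard-time date in Fenast, April 11, 2027, falls between 26 March and 26 September, so daylight saving is in effect and Fenast is at UTC+05:00.
15:30 UTC + 5h = 20:30 Fenast.

20:30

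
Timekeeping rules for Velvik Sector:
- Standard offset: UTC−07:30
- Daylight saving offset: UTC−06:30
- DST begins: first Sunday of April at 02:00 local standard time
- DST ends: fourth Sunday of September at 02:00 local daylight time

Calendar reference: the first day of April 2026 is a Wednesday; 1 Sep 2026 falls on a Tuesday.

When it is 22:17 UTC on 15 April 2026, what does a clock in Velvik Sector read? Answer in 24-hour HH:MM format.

15:47

1 April 2026 is a Wednesday, so the first Sunday is April 5.
1 September 2026 is a Tuesday, so the first Sunday is September 6 and the fourth is September 27.
At the standard offset (UTC−07:30), 22:17 UTC − 7h30m = 14:47 Velvik Sector standard time.
The standard-time date in Velvik Sector, 15 April 2026, lies within the daylight-saving period (5 April – 27 September), so Velvik Sector is on daylight time, UTC−06:30.
22:17 UTC − 6h30m = 15:47 local.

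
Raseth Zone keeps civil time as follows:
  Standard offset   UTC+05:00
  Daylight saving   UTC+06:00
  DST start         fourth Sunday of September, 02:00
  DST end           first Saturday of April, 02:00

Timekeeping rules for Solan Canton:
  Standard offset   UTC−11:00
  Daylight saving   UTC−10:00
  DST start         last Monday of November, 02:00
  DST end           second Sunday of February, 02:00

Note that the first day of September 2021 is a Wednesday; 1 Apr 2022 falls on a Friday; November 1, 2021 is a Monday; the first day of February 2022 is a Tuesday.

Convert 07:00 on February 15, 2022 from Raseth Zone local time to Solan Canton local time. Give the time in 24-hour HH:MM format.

1 September 2021 is a Wednesday, so the first Sunday is September 5 and the fourth is September 26.
1 April 2022 is a Friday, so the first Saturday is April 2.
February 15, 2022 lies within the daylight-saving period (26 September 2021 – 2 April 2022), so Raseth Zone is on daylight time, UTC+06:00.
07:00 Raseth Zone − 6h = 01:00 UTC.
1 November 2021 is a Monday, so Mondays fall on 1, 8, 15, 22, 29; the last is November 29.
1 February 2022 is a Tuesday, so the first Sunday is February 6 and the second is February 13.
At the standard offset (UTC−11:00), 01:00 UTC − 11h = 14:00 Solan Canton standard time (rolling into the previous day, 14 February 2022).
The standard-time date in Solan Canton, February 14, 2022, does not fall between 29 November 2021 and 13 February 2022, so daylight saving is not in effect and Solan Canton is at UTC−11:00.
01:00 UTC − 11h = 14:00 Solan Canton (rolling into the previous day, 14 February 2022).

14:00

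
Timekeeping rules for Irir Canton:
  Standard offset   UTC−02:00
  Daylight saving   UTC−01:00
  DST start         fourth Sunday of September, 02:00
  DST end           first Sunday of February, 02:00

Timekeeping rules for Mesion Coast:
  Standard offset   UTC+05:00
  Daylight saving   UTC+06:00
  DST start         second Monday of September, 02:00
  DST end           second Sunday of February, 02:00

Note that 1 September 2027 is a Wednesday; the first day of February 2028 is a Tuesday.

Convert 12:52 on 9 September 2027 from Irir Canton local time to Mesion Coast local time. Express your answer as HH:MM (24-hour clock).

19:52

1 September 2027 is a Wednesday, so the first Sunday is September 5 and the fourth is September 26.
1 February 2028 is a Tuesday, so the first Sunday is February 6.
9 September 2027 does not fall between 26 September 2027 and 6 February 2028, so daylight saving is not in effect and Irir Canton is at UTC−02:00.
12:52 Irir Canton + 2h = 14:52 UTC.
1 September 2027 is a Wednesday, so the first Monday is September 6 and the second is September 13.
1 February 2028 is a Tuesday, so the first Sunday is February 6 and the second is February 13.
At the standard offset (UTC+05:00), 14:52 UTC + 5h = 19:52 Mesion Coast standard time.
Daylight saving runs 13 September 2027 – 13 February 2028; the standard-time date in Mesion Coast, 9 September 2027, is outside that window, so Mesion Coast is on standard time at UTC+05:00.
14:52 UTC + 5h = 19:52 Mesion Coast.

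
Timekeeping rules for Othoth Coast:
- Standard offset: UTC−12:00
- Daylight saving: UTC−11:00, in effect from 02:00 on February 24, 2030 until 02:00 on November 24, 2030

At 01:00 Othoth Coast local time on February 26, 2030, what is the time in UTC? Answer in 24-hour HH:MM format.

February 26, 2030 falls between 24 February and 24 November, so daylight saving is in effect and Othoth Coast is at UTC−11:00.
01:00 local + 11h = 12:00 UTC.

12:00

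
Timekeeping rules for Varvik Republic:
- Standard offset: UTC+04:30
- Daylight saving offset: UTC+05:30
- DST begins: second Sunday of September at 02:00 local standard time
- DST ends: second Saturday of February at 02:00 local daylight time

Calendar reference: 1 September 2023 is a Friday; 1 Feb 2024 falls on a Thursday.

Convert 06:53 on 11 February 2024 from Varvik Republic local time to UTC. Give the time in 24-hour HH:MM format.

1 September 2023 is a Friday, so the first Sunday is September 3 and the second is September 10.
1 February 2024 is a Thursday, so the first Saturday is February 3 and the second is February 10.
Daylight saving runs 10 September 2023 – 10 February 2024; 11 February 2024 is outside that window, so Varvik Republic is on standard time at UTC+04:30.
06:53 local − 4h30m = 02:23 UTC.

02:23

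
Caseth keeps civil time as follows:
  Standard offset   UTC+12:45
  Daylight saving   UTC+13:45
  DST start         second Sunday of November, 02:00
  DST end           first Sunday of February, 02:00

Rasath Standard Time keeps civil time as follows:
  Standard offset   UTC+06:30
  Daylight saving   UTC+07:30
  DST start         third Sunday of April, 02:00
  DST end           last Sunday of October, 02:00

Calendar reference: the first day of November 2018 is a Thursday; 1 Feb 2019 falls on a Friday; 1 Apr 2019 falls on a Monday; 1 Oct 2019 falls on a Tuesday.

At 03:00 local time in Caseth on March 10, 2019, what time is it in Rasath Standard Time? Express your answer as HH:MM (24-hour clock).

1 November 2018 is a Thursday, so the first Sunday is November 4 and the second is November 11.
1 February 2019 is a Friday, so the first Sunday is February 3.
March 10, 2019 does not fall between 11 November 2018 and 3 February 2019, so daylight saving is not in effect and Caseth is at UTC+12:45.
03:00 Caseth − 12h45m = 14:15 UTC (rolling into the previous day, 9 March 2019).
1 April 2019 is a Monday, so the first Sunday is April 7 and the third is April 21.
1 October 2019 is a Tuesday, so Sundays fall on 6, 13, 20, 27; the last is October 27.
At the standard offset (UTC+06:30), 14:15 UTC + 6h30m = 20:45 Rasath Standard Time standard time.
Daylight saving runs 21 April – 27 October; the standard-time date in Rasath Standard Time, March 9, 2019, is outside that window, so Rasath Standard Time is on standard time at UTC+06:30.
14:15 UTC + 6h30m = 20:45 Rasath Standard Time.

20:45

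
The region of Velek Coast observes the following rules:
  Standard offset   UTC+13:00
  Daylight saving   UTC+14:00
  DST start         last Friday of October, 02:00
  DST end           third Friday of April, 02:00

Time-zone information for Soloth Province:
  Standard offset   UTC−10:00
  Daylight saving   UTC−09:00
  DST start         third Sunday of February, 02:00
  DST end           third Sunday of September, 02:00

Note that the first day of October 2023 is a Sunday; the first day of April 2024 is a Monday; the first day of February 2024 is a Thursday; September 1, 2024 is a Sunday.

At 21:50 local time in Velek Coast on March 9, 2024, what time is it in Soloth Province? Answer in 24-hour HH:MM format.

22:50

1 October 2023 is a Sunday, so Fridays fall on 6, 13, 20, 27; the last is October 27.
1 April 2024 is a Monday, so the first Friday is April 5 and the third is April 19.
March 9, 2024 falls between 27 October 2023 and 19 April 2024, so daylight saving is in effect and Velek Coast is at UTC+14:00.
21:50 Velek Coast − 14h = 07:50 UTC.
1 February 2024 is a Thursday, so the first Sunday is February 4 and the third is February 18.
1 September 2024 is a Sunday, so the first Sunday is September 1 and the third is September 15.
At the standard offset (UTC−10:00), 07:50 UTC − 10h = 21:50 Soloth Province standard time (rolling into the previous day, 8 March 2024).
The standard-time date in Soloth Province, March 8, 2024, falls between 18 February and 15 September, so daylight saving is in effect and Soloth Province is at UTC−09:00.
07:50 UTC − 9h = 22:50 Soloth Province (rolling into the previous day, 8 March 2024).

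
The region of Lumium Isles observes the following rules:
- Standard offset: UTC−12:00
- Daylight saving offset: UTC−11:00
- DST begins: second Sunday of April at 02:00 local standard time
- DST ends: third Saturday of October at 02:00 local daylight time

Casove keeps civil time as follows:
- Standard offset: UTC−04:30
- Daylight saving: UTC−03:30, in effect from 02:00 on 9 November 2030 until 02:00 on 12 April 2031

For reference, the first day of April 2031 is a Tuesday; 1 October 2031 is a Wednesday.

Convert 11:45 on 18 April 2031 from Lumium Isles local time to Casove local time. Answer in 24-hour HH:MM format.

18:15

1 April 2031 is a Tuesday, so the first Sunday is April 6 and the second is April 13.
1 October 2031 is a Wednesday, so the first Saturday is October 4 and the third is October 18.
18 April 2031 lies within the daylight-saving period (13 April – 18 October), so Lumium Isles is on daylight time, UTC−11:00.
11:45 Lumium Isles + 11h = 22:45 UTC.
At the standard offset (UTC−04:30), 22:45 UTC − 4h30m = 18:15 Casove standard time.
Daylight saving runs 9 November 2030 – 12 April 2031; the standard-time date in Casove, 18 April 2031, is outside that window, so Casove is on standard time at UTC−04:30.
22:45 UTC − 4h30m = 18:15 Casove.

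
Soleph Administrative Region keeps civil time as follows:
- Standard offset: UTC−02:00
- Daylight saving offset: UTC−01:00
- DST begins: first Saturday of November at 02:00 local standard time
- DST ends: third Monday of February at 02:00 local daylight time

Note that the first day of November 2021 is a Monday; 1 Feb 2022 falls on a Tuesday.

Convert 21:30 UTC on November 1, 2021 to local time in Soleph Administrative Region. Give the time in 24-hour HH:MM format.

1 November 2021 is a Monday, so the first Saturday is November 6.
1 February 2022 is a Tuesday, so the first Monday is February 7 and the third is February 21.
At the standard offset (UTC−02:00), 21:30 UTC − 2h = 19:30 Soleph Administrative Region standard time.
The standard-time date in Soleph Administrative Region, November 1, 2021, is outside the daylight-saving period (6 November 2021 – 21 February 2022), so Soleph Administrative Region is on standard time, UTC−02:00.
21:30 UTC − 2h = 19:30 local.

19:30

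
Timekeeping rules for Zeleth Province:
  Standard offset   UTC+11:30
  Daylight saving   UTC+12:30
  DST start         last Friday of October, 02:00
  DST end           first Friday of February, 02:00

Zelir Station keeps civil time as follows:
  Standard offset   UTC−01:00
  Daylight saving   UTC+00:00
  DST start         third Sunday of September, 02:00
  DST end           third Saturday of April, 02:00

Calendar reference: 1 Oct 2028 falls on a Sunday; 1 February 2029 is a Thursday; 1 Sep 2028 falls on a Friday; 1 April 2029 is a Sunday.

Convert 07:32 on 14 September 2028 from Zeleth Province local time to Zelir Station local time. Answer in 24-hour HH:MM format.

1 October 2028 is a Sunday, so Fridays fall on 6, 13, 20, 27; the last is October 27.
1 February 2029 is a Thursday, so the first Friday is February 2.
14 September 2028 does not fall between 27 October 2028 and 2 February 2029, so daylight saving is not in effect and Zeleth Province is at UTC+11:30.
07:32 Zeleth Province − 11h30m = 20:02 UTC (rolling into the previous day, 13 September 2028).
1 September 2028 is a Friday, so the first Sunday is September 3 and the third is September 17.
1 April 2029 is a Sunday, so the first Saturday is April 7 and the third is April 21.
At the standard offset (UTC−01:00), 20:02 UTC − 1h = 19:02 Zelir Station standard time.
The standard-time date in Zelir Station, 13 September 2028, does not fall between 17 September 2028 and 21 April 2029, so daylight saving is not in effect and Zelir Station is at UTC−01:00.
20:02 UTC − 1h = 19:02 Zelir Station.

19:02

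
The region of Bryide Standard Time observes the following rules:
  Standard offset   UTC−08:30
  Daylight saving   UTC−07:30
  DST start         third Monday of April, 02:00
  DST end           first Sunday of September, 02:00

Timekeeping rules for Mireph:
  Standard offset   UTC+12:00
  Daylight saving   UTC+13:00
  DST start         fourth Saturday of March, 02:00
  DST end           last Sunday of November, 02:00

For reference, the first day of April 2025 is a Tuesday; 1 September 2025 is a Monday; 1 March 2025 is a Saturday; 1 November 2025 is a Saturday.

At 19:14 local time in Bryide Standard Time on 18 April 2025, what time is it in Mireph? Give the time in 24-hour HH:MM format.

1 April 2025 is a Tuesday, so the first Monday is April 7 and the third is April 21.
1 September 2025 is a Monday, so the first Sunday is September 7.
18 April 2025 does not fall between 21 April and 7 September, so daylight saving is not in effect and Bryide Standard Time is at UTC−08:30.
19:14 Bryide Standard Time + 8h30m = 03:44 UTC (rolling into the next day, 19 April 2025).
1 March 2025 is a Saturday, so the first Saturday is March 1 and the fourth is March 22.
1 November 2025 is a Saturday, so Sundays fall on 2, 9, 16, 23, 30; the last is November 30.
At the standard offset (UTC+12:00), 03:44 UTC + 12h = 15:44 Mireph standard time.
The standard-time date in Mireph, 19 April 2025, falls between 22 March and 30 November, so daylight saving is in effect and Mireph is at UTC+13:00.
03:44 UTC + 13h = 16:44 Mireph.

16:44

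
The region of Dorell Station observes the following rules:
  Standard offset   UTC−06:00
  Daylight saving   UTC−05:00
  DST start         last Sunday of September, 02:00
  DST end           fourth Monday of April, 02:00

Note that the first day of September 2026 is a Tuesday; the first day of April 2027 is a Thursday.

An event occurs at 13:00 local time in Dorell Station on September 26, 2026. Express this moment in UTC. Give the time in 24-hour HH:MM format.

1 September 2026 is a Tuesday, so Sundays fall on 6, 13, 20, 27; the last is September 27.
1 April 2027 is a Thursday, so the first Monday is April 5 and the fourth is April 26.
September 26, 2026 is outside the daylight-saving period (27 September 2026 – 26 April 2027), so Dorell Station is on standard time, UTC−06:00.
13:00 local + 6h = 19:00 UTC.

19:00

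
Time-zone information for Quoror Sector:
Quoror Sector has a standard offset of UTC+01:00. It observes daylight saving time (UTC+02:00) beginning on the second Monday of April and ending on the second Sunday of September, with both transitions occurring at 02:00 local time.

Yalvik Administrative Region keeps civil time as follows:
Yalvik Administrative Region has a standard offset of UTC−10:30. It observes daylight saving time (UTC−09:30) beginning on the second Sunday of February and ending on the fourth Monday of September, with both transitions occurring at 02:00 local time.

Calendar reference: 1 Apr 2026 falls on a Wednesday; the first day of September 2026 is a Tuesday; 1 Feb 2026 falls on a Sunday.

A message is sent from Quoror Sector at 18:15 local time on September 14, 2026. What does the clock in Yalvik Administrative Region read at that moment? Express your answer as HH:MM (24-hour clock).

07:45

1 April 2026 is a Wednesday, so the first Monday is April 6 and the second is April 13.
1 September 2026 is a Tuesday, so the first Sunday is September 6 and the second is September 13.
September 14, 2026 does not fall between 13 April and 13 September, so daylight saving is not in effect and Quoror Sector is at UTC+01:00.
18:15 Quoror Sector − 1h = 17:15 UTC.
1 February 2026 is a Sunday, so the first Sunday is February 1 and the second is February 8.
1 September 2026 is a Tuesday, so the first Monday is September 7 and the fourth is September 28.
At the standard offset (UTC−10:30), 17:15 UTC − 10h30m = 06:45 Yalvik Administrative Region standard time.
The standard-time date in Yalvik Administrative Region, September 14, 2026, falls between 8 February and 28 September, so daylight saving is in effect and Yalvik Administrative Region is at UTC−09:30.
17:15 UTC − 9h30m = 07:45 Yalvik Administrative Region.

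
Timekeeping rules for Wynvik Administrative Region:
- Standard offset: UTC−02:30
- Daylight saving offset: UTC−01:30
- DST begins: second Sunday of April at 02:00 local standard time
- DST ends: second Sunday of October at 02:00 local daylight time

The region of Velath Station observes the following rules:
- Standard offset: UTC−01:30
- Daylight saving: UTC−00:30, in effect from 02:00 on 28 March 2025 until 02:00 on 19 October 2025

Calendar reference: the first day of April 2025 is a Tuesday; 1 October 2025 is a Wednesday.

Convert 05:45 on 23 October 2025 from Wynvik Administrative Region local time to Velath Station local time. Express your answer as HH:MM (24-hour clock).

1 April 2025 is a Tuesday, so the first Sunday is April 6 and the second is April 13.
1 October 2025 is a Wednesday, so the first Sunday is October 5 and the second is October 12.
Daylight saving runs 13 April – 12 October; 23 October 2025 is outside that window, so Wynvik Administrative Region is on standard time at UTC−02:30.
05:45 Wynvik Administrative Region + 2h30m = 08:15 UTC.
At the standard offset (UTC−01:30), 08:15 UTC − 1h30m = 06:45 Velath Station standard time.
Daylight saving runs 28 March – 19 October; the standard-time date in Velath Station, 23 October 2025, is outside that window, so Velath Station is on standard time at UTC−01:30.
08:15 UTC − 1h30m = 06:45 Velath Station.

06:45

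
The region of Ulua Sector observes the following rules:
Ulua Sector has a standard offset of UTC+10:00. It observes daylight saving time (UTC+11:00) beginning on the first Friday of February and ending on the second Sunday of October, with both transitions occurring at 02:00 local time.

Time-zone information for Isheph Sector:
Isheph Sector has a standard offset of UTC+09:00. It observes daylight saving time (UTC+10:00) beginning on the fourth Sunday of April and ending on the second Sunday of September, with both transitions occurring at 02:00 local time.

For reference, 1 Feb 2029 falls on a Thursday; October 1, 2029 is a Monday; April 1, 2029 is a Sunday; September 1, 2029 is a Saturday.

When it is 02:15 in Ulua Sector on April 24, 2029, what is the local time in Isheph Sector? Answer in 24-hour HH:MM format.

1 February 2029 is a Thursday, so the first Friday is February 2.
1 October 2029 is a Monday, so the first Sunday is October 7 and the second is October 14.
April 24, 2029 lies within the daylight-saving period (2 February – 14 October), so Ulua Sector is on daylight time, UTC+11:00.
02:15 Ulua Sector − 11h = 15:15 UTC (rolling into the previous day, 23 April 2029).
1 April 2029 is a Sunday, so the first Sunday is April 1 and the fourth is April 22.
1 September 2029 is a Saturday, so the first Sunday is September 2 and the second is September 9.
At the standard offset (UTC+09:00), 15:15 UTC + 9h = 00:15 Isheph Sector standard time (rolling into the next day, 24 April 2029).
Daylight saving runs 22 April – 9 September; the standard-time date in Isheph Sector, April 24, 2029, is inside that window, so Isheph Sector is at UTC+10:00.
15:15 UTC + 10h = 01:15 Isheph Sector (rolling into the next day, 24 April 2029).

01:15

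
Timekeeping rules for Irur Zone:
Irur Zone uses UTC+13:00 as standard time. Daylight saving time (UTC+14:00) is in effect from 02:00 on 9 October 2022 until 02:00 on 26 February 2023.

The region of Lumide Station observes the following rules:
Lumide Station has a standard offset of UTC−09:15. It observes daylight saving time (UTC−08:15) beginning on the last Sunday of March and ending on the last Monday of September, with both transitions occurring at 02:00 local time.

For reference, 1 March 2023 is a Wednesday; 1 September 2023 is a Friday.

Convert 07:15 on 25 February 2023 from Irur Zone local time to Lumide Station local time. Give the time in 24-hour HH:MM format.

25 February 2023 falls between 9 October 2022 and 26 February 2023, so daylight saving is in effect and Irur Zone is at UTC+14:00.
07:15 Irur Zone − 14h = 17:15 UTC (rolling into the previous day, 24 February 2023).
1 March 2023 is a Wednesday, so Sundays fall on 5, 12, 19, 26; the last is March 26.
1 September 2023 is a Friday, so Mondays fall on 4, 11, 18, 25; the last is September 25.
At the standard offset (UTC−09:15), 17:15 UTC − 9h15m = 08:00 Lumide Station standard time.
The standard-time date in Lumide Station, 24 February 2023, does not fall between 26 March and 25 September, so daylight saving is not in effect and Lumide Station is at UTC−09:15.
17:15 UTC − 9h15m = 08:00 Lumide Station.

08:00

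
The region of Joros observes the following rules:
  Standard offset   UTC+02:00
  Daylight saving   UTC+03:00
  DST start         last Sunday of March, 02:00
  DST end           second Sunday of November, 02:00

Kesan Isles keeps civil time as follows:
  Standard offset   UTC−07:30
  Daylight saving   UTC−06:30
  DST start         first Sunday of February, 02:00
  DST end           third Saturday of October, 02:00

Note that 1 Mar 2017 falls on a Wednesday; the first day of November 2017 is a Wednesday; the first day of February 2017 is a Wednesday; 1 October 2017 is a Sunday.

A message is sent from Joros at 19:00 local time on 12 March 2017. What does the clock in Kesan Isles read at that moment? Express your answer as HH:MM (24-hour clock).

1 March 2017 is a Wednesday, so Sundays fall on 5, 12, 19, 26; the last is March 26.
1 November 2017 is a Wednesday, so the first Sunday is November 5 and the second is November 12.
12 March 2017 is outside the daylight-saving period (26 March – 12 November), so Joros is on standard time, UTC+02:00.
19:00 Joros − 2h = 17:00 UTC.
1 February 2017 is a Wednesday, so the first Sunday is February 5.
1 October 2017 is a Sunday, so the first Saturday is October 7 and the third is October 21.
At the standard offset (UTC−07:30), 17:00 UTC − 7h30m = 09:30 Kesan Isles standard time.
The standard-time date in Kesan Isles, 12 March 2017, falls between 5 February and 21 October, so daylight saving is in effect and Kesan Isles is at UTC−06:30.
17:00 UTC − 6h30m = 10:30 Kesan Isles.

10:30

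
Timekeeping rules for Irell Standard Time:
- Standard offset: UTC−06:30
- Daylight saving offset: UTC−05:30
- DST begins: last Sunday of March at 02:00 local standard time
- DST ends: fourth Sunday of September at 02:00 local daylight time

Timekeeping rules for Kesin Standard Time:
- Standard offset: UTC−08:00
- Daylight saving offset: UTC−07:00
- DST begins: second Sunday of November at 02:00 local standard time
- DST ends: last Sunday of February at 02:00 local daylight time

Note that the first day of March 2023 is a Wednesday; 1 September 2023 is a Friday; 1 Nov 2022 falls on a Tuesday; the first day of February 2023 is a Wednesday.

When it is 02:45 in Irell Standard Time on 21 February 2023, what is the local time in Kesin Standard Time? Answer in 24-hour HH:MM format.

1 March 2023 is a Wednesday, so Sundays fall on 5, 12, 19, 26; the last is March 26.
1 September 2023 is a Friday, so the first Sunday is September 3 and the fourth is September 24.
Daylight saving runs 26 March – 24 September; 21 February 2023 is outside that window, so Irell Standard Time is on standard time at UTC−06:30.
02:45 Irell Standard Time + 6h30m = 09:15 UTC.
1 November 2022 is a Tuesday, so the first Sunday is November 6 and the second is November 13.
1 February 2023 is a Wednesday, so Sundays fall on 5, 12, 19, 26; the last is February 26.
At the standard offset (UTC−08:00), 09:15 UTC − 8h = 01:15 Kesin Standard Time standard time.
Daylight saving runs 13 November 2022 – 26 February 2023; the standard-time date in Kesin Standard Time, 21 February 2023, is inside that window, so Kesin Standard Time is at UTC−07:00.
09:15 UTC − 7h = 02:15 Kesin Standard Time.

02:15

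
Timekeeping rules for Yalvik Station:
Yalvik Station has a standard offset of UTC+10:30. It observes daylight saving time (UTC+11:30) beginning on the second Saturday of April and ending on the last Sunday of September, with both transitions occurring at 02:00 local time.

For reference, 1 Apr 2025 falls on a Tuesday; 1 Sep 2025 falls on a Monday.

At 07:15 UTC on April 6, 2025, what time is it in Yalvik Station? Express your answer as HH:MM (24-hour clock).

17:45

1 April 2025 is a Tuesday, so the first Saturday is April 5 and the second is April 12.
1 September 2025 is a Monday, so Sundays fall on 7, 14, 21, 28; the last is September 28.
At the standard offset (UTC+10:30), 07:15 UTC + 10h30m = 17:45 Yalvik Station standard time.
The standard-time date in Yalvik Station, April 6, 2025, does not fall between 12 April and 28 September, so daylight saving is not in effect and Yalvik Station is at UTC+10:30.
07:15 UTC + 10h30m = 17:45 local.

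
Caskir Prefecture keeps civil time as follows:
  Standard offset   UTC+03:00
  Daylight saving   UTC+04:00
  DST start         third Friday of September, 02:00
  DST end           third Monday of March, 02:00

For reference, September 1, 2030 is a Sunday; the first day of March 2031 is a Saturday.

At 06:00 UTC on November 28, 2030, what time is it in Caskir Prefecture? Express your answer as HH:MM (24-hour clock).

10:00

1 September 2030 is a Sunday, so the first Friday is September 6 and the third is September 20.
1 March 2031 is a Saturday, so the first Monday is March 3 and the third is March 17.
At the standard offset (UTC+03:00), 06:00 UTC + 3h = 09:00 Caskir Prefecture standard time.
The standard-time date in Caskir Prefecture, November 28, 2030, falls between 20 September 2030 and 17 March 2031, so daylight saving is in effect and Caskir Prefecture is at UTC+04:00.
06:00 UTC + 4h = 10:00 local.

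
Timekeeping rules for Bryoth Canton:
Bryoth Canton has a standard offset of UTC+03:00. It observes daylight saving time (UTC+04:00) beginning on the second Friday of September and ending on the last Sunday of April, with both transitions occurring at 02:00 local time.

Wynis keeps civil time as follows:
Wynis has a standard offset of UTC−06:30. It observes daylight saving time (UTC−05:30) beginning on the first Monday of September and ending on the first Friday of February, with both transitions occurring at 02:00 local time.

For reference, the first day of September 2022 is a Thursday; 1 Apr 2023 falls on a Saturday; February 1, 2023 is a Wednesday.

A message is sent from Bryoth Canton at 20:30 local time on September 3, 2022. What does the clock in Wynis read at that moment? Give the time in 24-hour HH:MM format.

11:00

1 September 2022 is a Thursday, so the first Friday is September 2 and the second is September 9.
1 April 2023 is a Saturday, so Sundays fall on 2, 9, 16, 23, 30; the last is April 30.
September 3, 2022 is outside the daylight-saving period (9 September 2022 – 30 April 2023), so Bryoth Canton is on standard time, UTC+03:00.
20:30 Bryoth Canton − 3h = 17:30 UTC.
1 September 2022 is a Thursday, so the first Monday is September 5.
1 February 2023 is a Wednesday, so the first Friday is February 3.
At the standard offset (UTC−06:30), 17:30 UTC − 6h30m = 11:00 Wynis standard time.
The standard-time date in Wynis, September 3, 2022, is outside the daylight-saving period (5 September 2022 – 3 February 2023), so Wynis is on standard time, UTC−06:30.
17:30 UTC − 6h30m = 11:00 Wynis.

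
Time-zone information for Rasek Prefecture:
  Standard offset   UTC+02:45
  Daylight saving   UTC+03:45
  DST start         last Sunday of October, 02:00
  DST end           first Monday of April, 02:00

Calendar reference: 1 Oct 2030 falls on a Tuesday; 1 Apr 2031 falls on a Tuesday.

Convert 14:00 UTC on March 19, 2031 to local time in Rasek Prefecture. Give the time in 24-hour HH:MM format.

1 October 2030 is a Tuesday, so Sundays fall on 6, 13, 20, 27; the last is October 27.
1 April 2031 is a Tuesday, so the first Monday is April 7.
At the standard offset (UTC+02:45), 14:00 UTC + 2h45m = 16:45 Rasek Prefecture standard time.
The standard-time date in Rasek Prefecture, March 19, 2031, falls between 27 October 2030 and 7 April 2031, so daylight saving is in effect and Rasek Prefecture is at UTC+03:45.
14:00 UTC + 3h45m = 17:45 local.

17:45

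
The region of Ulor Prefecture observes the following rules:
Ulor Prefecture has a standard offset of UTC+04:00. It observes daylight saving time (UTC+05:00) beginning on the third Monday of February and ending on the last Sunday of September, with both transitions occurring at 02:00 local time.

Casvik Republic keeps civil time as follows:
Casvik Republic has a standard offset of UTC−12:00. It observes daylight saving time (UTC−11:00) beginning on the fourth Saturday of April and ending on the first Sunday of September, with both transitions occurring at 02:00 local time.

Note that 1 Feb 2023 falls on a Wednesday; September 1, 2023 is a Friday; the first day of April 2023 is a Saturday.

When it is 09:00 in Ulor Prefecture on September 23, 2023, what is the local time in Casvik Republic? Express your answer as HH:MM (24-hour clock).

16:00

1 February 2023 is a Wednesday, so the first Monday is February 6 and the third is February 20.
1 September 2023 is a Friday, so Sundays fall on 3, 10, 17, 24; the last is September 24.
September 23, 2023 falls between 20 February and 24 September, so daylight saving is in effect and Ulor Prefecture is at UTC+05:00.
09:00 Ulor Prefecture − 5h = 04:00 UTC.
1 April 2023 is a Saturday, so the first Saturday is April 1 and the fourth is April 22.
1 September 2023 is a Friday, so the first Sunday is September 3.
At the standard offset (UTC−12:00), 04:00 UTC − 12h = 16:00 Casvik Republic standard time (rolling into the previous day, 22 September 2023).
The standard-time date in Casvik Republic, September 22, 2023, does not fall between 22 April and 3 September, so daylight saving is not in effect and Casvik Republic is at UTC−12:00.
04:00 UTC − 12h = 16:00 Casvik Republic (rolling into the previous day, 22 September 2023).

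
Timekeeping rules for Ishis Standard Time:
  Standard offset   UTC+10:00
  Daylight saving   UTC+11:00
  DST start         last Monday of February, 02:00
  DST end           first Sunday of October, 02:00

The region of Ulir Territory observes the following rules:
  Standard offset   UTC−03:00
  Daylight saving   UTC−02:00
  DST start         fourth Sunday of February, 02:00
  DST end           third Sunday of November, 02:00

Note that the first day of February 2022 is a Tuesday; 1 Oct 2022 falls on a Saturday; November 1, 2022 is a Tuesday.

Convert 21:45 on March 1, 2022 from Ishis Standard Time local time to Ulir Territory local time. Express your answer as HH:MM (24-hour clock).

1 February 2022 is a Tuesday, so Mondays fall on 7, 14, 21, 28; the last is February 28.
1 October 2022 is a Saturday, so the first Sunday is October 2.
Daylight saving runs 28 February – 2 October; March 1, 2022 is inside that window, so Ishis Standard Time is at UTC+11:00.
21:45 Ishis Standard Time − 11h = 10:45 UTC.
1 February 2022 is a Tuesday, so the first Sunday is February 6 and the fourth is February 27.
1 November 2022 is a Tuesday, so the first Sunday is November 6 and the third is November 20.
At the standard offset (UTC−03:00), 10:45 UTC − 3h = 07:45 Ulir Territory standard time.
Daylight saving runs 27 February – 20 November; the standard-time date in Ulir Territory, March 1, 2022, is inside that window, so Ulir Territory is at UTC−02:00.
10:45 UTC − 2h = 08:45 Ulir Territory.

08:45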